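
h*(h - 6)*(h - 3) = h^3 - 9*h^2 + 18*h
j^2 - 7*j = j*(j - 7)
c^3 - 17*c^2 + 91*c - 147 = (c - 7)^2*(c - 3)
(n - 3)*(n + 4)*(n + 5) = n^3 + 6*n^2 - 7*n - 60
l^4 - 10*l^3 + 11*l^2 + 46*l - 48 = (l - 8)*(l - 3)*(l - 1)*(l + 2)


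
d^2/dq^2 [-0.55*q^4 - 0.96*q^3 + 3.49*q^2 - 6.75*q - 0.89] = -6.6*q^2 - 5.76*q + 6.98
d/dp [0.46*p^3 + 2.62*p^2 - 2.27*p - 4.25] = 1.38*p^2 + 5.24*p - 2.27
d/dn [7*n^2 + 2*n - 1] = 14*n + 2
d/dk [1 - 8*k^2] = -16*k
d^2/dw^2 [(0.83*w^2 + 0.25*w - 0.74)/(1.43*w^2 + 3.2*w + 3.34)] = (-6.57370999999999*w^3 - 32.864832*w^2 - 27.48174*w + 5.087872)/(2.924207*w^6 + 19.63104*w^5 + 64.419498*w^4 + 124.47104*w^3 + 150.462324*w^2 + 107.09376*w + 37.259704)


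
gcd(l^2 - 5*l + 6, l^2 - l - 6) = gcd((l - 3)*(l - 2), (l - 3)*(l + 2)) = l - 3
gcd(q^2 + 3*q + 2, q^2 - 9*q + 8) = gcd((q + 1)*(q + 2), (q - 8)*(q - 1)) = 1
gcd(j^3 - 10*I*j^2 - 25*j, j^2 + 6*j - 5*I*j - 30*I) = j - 5*I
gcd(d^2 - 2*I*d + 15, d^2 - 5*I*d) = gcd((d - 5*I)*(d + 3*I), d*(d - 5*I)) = d - 5*I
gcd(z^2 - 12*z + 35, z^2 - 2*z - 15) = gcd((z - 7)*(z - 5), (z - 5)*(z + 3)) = z - 5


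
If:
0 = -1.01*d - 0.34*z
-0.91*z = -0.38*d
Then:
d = 0.00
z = 0.00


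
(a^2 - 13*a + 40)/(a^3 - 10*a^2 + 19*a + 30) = (a - 8)/(a^2 - 5*a - 6)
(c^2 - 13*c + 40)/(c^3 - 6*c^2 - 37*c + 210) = (c - 8)/(c^2 - c - 42)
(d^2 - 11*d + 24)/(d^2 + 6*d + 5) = (d^2 - 11*d + 24)/(d^2 + 6*d + 5)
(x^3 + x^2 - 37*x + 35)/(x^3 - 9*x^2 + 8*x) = (x^2 + 2*x - 35)/(x*(x - 8))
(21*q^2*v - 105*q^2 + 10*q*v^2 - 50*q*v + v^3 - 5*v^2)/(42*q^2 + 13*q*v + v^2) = (3*q*v - 15*q + v^2 - 5*v)/(6*q + v)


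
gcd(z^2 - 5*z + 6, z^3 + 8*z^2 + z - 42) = z - 2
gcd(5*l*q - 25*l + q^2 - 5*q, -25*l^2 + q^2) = 5*l + q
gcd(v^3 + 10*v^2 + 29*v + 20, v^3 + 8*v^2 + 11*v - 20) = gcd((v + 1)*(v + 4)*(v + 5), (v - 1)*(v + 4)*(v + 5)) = v^2 + 9*v + 20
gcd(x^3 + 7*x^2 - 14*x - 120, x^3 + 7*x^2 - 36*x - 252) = x + 6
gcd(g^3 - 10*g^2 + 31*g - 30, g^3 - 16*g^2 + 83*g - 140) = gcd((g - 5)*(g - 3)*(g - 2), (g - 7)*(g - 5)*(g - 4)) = g - 5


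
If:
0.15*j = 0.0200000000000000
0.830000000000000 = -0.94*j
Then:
No Solution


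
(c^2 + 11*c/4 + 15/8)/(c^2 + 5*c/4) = (c + 3/2)/c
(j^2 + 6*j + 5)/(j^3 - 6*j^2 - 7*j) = (j + 5)/(j*(j - 7))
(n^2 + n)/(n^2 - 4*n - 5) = n/(n - 5)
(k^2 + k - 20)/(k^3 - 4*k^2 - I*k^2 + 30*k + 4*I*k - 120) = (k + 5)/(k^2 - I*k + 30)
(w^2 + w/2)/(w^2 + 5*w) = (w + 1/2)/(w + 5)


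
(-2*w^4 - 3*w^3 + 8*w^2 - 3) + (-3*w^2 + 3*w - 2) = -2*w^4 - 3*w^3 + 5*w^2 + 3*w - 5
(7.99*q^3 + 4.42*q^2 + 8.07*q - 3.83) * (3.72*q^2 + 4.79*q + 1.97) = 29.7228*q^5 + 54.7145*q^4 + 66.9325*q^3 + 33.1151*q^2 - 2.4478*q - 7.5451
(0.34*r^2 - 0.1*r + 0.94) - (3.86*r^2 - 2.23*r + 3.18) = -3.52*r^2 + 2.13*r - 2.24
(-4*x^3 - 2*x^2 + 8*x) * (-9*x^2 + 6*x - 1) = 36*x^5 - 6*x^4 - 80*x^3 + 50*x^2 - 8*x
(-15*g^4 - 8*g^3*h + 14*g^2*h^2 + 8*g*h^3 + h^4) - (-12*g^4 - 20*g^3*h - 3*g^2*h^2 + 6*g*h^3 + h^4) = -3*g^4 + 12*g^3*h + 17*g^2*h^2 + 2*g*h^3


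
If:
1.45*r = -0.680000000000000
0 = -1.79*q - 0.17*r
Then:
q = 0.04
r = -0.47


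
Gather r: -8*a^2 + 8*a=-8*a^2 + 8*a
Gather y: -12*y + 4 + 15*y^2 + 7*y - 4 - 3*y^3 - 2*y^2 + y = -3*y^3 + 13*y^2 - 4*y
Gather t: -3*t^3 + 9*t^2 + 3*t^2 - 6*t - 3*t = -3*t^3 + 12*t^2 - 9*t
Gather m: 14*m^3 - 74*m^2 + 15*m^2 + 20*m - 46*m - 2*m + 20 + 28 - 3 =14*m^3 - 59*m^2 - 28*m + 45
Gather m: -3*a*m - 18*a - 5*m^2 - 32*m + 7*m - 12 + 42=-18*a - 5*m^2 + m*(-3*a - 25) + 30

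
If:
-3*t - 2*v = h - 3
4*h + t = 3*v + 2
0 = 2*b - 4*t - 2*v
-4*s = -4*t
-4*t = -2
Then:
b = 31/22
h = 15/22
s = 1/2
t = 1/2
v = 9/22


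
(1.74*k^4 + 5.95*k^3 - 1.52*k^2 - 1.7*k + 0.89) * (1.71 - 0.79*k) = -1.3746*k^5 - 1.7251*k^4 + 11.3753*k^3 - 1.2562*k^2 - 3.6101*k + 1.5219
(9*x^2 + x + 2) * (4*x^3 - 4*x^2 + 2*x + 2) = 36*x^5 - 32*x^4 + 22*x^3 + 12*x^2 + 6*x + 4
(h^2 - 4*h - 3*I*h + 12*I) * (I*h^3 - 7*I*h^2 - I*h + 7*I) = I*h^5 + 3*h^4 - 11*I*h^4 - 33*h^3 + 27*I*h^3 + 81*h^2 + 11*I*h^2 + 33*h - 28*I*h - 84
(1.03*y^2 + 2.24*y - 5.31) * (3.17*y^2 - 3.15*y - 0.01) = 3.2651*y^4 + 3.8563*y^3 - 23.899*y^2 + 16.7041*y + 0.0531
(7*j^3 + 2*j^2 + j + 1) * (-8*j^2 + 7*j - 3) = -56*j^5 + 33*j^4 - 15*j^3 - 7*j^2 + 4*j - 3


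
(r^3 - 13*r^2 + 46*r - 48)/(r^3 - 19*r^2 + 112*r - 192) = (r - 2)/(r - 8)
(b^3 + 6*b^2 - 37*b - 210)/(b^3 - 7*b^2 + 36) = (b^2 + 12*b + 35)/(b^2 - b - 6)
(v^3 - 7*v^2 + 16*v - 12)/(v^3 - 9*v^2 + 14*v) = (v^2 - 5*v + 6)/(v*(v - 7))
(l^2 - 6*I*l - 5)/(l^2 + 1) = (l - 5*I)/(l + I)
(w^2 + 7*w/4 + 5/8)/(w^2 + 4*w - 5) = (8*w^2 + 14*w + 5)/(8*(w^2 + 4*w - 5))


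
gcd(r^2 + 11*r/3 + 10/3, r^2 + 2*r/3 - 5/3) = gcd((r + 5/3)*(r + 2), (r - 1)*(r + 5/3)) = r + 5/3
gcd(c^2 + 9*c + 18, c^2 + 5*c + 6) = c + 3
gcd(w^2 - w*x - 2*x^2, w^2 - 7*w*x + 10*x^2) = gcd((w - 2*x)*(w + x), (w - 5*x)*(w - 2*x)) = -w + 2*x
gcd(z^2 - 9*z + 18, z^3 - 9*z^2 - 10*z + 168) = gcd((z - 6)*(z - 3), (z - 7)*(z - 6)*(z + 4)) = z - 6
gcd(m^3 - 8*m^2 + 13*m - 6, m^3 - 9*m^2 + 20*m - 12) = m^2 - 7*m + 6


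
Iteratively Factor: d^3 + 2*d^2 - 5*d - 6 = (d + 1)*(d^2 + d - 6) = (d + 1)*(d + 3)*(d - 2)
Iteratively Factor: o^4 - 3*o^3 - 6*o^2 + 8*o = (o - 4)*(o^3 + o^2 - 2*o) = o*(o - 4)*(o^2 + o - 2) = o*(o - 4)*(o + 2)*(o - 1)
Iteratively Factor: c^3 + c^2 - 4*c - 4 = (c - 2)*(c^2 + 3*c + 2) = (c - 2)*(c + 1)*(c + 2)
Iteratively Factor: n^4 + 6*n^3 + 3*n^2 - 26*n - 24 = (n - 2)*(n^3 + 8*n^2 + 19*n + 12) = (n - 2)*(n + 3)*(n^2 + 5*n + 4) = (n - 2)*(n + 3)*(n + 4)*(n + 1)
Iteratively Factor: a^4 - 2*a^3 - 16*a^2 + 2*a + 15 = (a + 1)*(a^3 - 3*a^2 - 13*a + 15) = (a - 5)*(a + 1)*(a^2 + 2*a - 3) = (a - 5)*(a + 1)*(a + 3)*(a - 1)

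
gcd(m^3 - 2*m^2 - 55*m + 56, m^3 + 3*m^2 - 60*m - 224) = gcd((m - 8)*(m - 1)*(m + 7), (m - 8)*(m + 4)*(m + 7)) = m^2 - m - 56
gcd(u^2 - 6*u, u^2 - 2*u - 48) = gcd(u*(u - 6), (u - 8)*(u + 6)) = 1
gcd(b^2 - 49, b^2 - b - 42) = b - 7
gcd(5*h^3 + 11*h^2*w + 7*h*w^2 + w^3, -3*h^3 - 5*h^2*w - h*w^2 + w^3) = h^2 + 2*h*w + w^2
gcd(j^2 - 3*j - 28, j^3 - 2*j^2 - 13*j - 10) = 1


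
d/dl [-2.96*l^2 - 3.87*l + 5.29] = -5.92*l - 3.87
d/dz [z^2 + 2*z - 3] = 2*z + 2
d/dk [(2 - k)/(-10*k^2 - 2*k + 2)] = (5*k^2 + k - (k - 2)*(10*k + 1) - 1)/(2*(5*k^2 + k - 1)^2)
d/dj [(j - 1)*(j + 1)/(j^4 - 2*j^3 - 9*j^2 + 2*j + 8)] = 2*(1 - j)/(j^4 - 4*j^3 - 12*j^2 + 32*j + 64)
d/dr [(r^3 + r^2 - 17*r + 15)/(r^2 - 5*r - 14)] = (r^4 - 10*r^3 - 30*r^2 - 58*r + 313)/(r^4 - 10*r^3 - 3*r^2 + 140*r + 196)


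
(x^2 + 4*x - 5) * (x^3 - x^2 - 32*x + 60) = x^5 + 3*x^4 - 41*x^3 - 63*x^2 + 400*x - 300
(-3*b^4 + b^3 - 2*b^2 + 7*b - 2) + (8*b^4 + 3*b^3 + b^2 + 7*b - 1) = 5*b^4 + 4*b^3 - b^2 + 14*b - 3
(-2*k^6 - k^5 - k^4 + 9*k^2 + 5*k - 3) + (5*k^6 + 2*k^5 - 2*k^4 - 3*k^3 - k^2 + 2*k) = 3*k^6 + k^5 - 3*k^4 - 3*k^3 + 8*k^2 + 7*k - 3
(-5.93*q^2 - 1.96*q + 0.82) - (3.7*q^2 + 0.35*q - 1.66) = -9.63*q^2 - 2.31*q + 2.48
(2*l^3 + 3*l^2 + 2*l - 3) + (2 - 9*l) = 2*l^3 + 3*l^2 - 7*l - 1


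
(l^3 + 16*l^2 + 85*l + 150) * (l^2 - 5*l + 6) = l^5 + 11*l^4 + 11*l^3 - 179*l^2 - 240*l + 900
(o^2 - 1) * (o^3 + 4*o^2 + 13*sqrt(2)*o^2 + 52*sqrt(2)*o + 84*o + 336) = o^5 + 4*o^4 + 13*sqrt(2)*o^4 + 52*sqrt(2)*o^3 + 83*o^3 - 13*sqrt(2)*o^2 + 332*o^2 - 84*o - 52*sqrt(2)*o - 336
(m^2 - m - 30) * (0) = 0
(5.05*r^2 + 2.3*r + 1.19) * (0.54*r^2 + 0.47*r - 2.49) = 2.727*r^4 + 3.6155*r^3 - 10.8509*r^2 - 5.1677*r - 2.9631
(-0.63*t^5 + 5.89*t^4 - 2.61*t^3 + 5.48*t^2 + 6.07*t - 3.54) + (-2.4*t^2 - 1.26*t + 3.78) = -0.63*t^5 + 5.89*t^4 - 2.61*t^3 + 3.08*t^2 + 4.81*t + 0.24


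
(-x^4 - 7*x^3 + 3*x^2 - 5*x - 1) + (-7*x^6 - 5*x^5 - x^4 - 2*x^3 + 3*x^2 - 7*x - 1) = -7*x^6 - 5*x^5 - 2*x^4 - 9*x^3 + 6*x^2 - 12*x - 2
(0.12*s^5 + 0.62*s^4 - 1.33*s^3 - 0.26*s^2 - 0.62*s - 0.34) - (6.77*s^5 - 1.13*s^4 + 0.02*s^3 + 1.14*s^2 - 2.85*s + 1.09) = -6.65*s^5 + 1.75*s^4 - 1.35*s^3 - 1.4*s^2 + 2.23*s - 1.43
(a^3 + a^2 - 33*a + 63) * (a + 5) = a^4 + 6*a^3 - 28*a^2 - 102*a + 315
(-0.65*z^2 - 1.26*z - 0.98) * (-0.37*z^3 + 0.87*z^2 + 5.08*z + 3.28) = 0.2405*z^5 - 0.0993*z^4 - 4.0356*z^3 - 9.3854*z^2 - 9.1112*z - 3.2144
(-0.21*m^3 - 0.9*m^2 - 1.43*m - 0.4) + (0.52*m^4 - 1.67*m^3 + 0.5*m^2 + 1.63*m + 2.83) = 0.52*m^4 - 1.88*m^3 - 0.4*m^2 + 0.2*m + 2.43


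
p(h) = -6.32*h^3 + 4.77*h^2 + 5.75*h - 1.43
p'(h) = -18.96*h^2 + 9.54*h + 5.75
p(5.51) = -882.17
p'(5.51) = -517.31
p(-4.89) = 823.51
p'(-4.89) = -494.27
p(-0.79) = 0.12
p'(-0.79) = -13.62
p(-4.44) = 620.25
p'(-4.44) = -410.38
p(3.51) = -195.78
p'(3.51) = -194.35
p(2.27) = -37.72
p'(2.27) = -70.29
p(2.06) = -24.59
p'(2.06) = -55.06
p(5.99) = -1154.15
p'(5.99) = -617.39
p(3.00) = -111.89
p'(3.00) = -136.27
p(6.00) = -1160.33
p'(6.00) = -619.57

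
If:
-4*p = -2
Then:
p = 1/2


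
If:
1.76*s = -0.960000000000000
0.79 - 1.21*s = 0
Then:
No Solution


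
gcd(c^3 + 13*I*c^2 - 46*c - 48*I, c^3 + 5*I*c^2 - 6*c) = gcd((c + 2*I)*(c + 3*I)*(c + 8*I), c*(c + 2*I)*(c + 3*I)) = c^2 + 5*I*c - 6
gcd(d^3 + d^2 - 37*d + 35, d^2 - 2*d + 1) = d - 1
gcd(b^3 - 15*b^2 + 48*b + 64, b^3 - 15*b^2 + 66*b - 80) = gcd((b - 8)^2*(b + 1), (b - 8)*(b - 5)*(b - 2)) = b - 8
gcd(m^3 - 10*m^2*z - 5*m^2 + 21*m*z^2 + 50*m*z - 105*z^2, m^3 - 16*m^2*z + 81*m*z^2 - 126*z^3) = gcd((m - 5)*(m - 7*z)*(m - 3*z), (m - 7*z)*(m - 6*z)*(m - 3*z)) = m^2 - 10*m*z + 21*z^2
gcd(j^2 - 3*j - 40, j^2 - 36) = 1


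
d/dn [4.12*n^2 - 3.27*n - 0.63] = 8.24*n - 3.27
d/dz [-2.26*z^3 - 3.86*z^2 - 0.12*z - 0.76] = -6.78*z^2 - 7.72*z - 0.12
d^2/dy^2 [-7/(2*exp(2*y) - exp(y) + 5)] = 7*(-2*(4*exp(y) - 1)^2*exp(y) + (8*exp(y) - 1)*(2*exp(2*y) - exp(y) + 5))*exp(y)/(2*exp(2*y) - exp(y) + 5)^3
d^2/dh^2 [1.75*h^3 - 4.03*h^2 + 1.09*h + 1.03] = 10.5*h - 8.06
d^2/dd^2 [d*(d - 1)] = 2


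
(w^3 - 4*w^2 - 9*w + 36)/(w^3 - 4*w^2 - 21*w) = (w^2 - 7*w + 12)/(w*(w - 7))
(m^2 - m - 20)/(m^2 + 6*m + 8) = (m - 5)/(m + 2)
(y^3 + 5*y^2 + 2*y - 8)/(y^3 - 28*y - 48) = (y - 1)/(y - 6)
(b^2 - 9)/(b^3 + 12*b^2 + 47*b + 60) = (b - 3)/(b^2 + 9*b + 20)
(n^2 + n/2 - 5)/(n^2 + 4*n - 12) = (n + 5/2)/(n + 6)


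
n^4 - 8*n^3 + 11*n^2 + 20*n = n*(n - 5)*(n - 4)*(n + 1)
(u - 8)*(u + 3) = u^2 - 5*u - 24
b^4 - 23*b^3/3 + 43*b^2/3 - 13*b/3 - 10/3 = (b - 5)*(b - 2)*(b - 1)*(b + 1/3)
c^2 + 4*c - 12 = (c - 2)*(c + 6)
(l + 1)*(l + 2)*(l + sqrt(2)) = l^3 + sqrt(2)*l^2 + 3*l^2 + 2*l + 3*sqrt(2)*l + 2*sqrt(2)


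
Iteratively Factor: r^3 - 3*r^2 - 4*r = (r + 1)*(r^2 - 4*r) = (r - 4)*(r + 1)*(r)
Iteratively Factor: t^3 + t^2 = (t)*(t^2 + t) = t^2*(t + 1)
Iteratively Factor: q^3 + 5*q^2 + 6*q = (q + 3)*(q^2 + 2*q) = q*(q + 3)*(q + 2)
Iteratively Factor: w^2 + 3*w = (w)*(w + 3)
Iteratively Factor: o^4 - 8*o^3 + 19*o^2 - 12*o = (o - 1)*(o^3 - 7*o^2 + 12*o) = (o - 4)*(o - 1)*(o^2 - 3*o) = (o - 4)*(o - 3)*(o - 1)*(o)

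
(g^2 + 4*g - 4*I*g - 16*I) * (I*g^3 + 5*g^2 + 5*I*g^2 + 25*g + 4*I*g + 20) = I*g^5 + 9*g^4 + 9*I*g^4 + 81*g^3 + 4*I*g^3 + 216*g^2 - 164*I*g^2 + 144*g - 480*I*g - 320*I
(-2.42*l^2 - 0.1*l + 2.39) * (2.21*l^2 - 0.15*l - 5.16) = -5.3482*l^4 + 0.142*l^3 + 17.7841*l^2 + 0.1575*l - 12.3324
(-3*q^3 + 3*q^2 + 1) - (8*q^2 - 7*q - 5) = -3*q^3 - 5*q^2 + 7*q + 6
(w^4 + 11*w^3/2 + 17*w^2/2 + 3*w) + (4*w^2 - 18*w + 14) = w^4 + 11*w^3/2 + 25*w^2/2 - 15*w + 14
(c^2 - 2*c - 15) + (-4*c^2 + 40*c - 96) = -3*c^2 + 38*c - 111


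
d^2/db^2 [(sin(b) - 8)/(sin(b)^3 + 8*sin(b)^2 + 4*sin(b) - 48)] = (-4*sin(b)^7 + 48*sin(b)^6 + 662*sin(b)^5 + 1472*sin(b)^4 + 1016*sin(b)^3 + 9536*sin(b)^2 - 2304*sin(b) - 6016)/(sin(b)^3 + 8*sin(b)^2 + 4*sin(b) - 48)^3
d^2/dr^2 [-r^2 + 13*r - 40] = -2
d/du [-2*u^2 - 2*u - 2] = -4*u - 2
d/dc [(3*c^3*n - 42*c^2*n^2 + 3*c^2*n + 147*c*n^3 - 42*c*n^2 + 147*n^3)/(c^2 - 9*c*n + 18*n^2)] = 3*n*(c^4 - 18*c^3*n + 131*c^2*n^2 + 5*c^2*n - 504*c*n^3 - 62*c*n^2 + 882*n^4 + 189*n^3)/(c^4 - 18*c^3*n + 117*c^2*n^2 - 324*c*n^3 + 324*n^4)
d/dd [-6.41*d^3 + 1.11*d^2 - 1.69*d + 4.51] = -19.23*d^2 + 2.22*d - 1.69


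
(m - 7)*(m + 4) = m^2 - 3*m - 28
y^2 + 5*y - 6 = (y - 1)*(y + 6)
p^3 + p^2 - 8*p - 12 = (p - 3)*(p + 2)^2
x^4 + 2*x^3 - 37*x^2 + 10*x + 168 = (x - 4)*(x - 3)*(x + 2)*(x + 7)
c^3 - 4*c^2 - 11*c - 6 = (c - 6)*(c + 1)^2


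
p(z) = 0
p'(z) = 0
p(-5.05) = 0.00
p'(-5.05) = 0.00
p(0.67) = 0.00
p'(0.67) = 0.00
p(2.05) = 0.00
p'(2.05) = 0.00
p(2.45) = 0.00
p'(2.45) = 0.00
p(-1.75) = 0.00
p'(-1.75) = 0.00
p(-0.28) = 0.00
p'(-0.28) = 0.00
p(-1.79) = 0.00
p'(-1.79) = 0.00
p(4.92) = 0.00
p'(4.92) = 0.00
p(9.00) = 0.00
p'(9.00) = 0.00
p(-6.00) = 0.00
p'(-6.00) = 0.00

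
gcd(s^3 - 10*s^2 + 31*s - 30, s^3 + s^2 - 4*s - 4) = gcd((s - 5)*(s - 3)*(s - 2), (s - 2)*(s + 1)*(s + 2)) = s - 2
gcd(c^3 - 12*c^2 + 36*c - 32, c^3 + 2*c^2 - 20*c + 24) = c^2 - 4*c + 4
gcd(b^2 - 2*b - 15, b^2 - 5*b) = b - 5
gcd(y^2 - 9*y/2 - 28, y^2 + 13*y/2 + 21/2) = y + 7/2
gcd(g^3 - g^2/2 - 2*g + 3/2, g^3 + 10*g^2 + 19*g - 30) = g - 1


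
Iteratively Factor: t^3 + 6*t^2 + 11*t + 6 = (t + 3)*(t^2 + 3*t + 2) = (t + 2)*(t + 3)*(t + 1)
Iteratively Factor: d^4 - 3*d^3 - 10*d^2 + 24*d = (d)*(d^3 - 3*d^2 - 10*d + 24) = d*(d - 2)*(d^2 - d - 12) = d*(d - 2)*(d + 3)*(d - 4)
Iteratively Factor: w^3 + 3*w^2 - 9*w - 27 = (w - 3)*(w^2 + 6*w + 9) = (w - 3)*(w + 3)*(w + 3)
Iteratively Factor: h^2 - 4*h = (h - 4)*(h)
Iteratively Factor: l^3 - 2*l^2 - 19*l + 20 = (l - 1)*(l^2 - l - 20) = (l - 5)*(l - 1)*(l + 4)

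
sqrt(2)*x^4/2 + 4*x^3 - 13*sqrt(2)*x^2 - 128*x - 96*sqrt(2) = (x - 4*sqrt(2))*(x + 3*sqrt(2))*(x + 4*sqrt(2))*(sqrt(2)*x/2 + 1)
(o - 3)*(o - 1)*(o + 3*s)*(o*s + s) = o^4*s + 3*o^3*s^2 - 3*o^3*s - 9*o^2*s^2 - o^2*s - 3*o*s^2 + 3*o*s + 9*s^2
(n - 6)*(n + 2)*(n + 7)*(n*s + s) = n^4*s + 4*n^3*s - 37*n^2*s - 124*n*s - 84*s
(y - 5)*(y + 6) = y^2 + y - 30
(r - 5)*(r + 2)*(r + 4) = r^3 + r^2 - 22*r - 40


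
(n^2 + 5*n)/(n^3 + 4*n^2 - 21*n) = (n + 5)/(n^2 + 4*n - 21)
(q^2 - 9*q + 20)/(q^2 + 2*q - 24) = (q - 5)/(q + 6)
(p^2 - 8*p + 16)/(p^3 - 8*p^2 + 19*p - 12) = (p - 4)/(p^2 - 4*p + 3)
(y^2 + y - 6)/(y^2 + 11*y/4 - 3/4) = 4*(y - 2)/(4*y - 1)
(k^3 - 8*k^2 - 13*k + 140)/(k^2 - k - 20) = k - 7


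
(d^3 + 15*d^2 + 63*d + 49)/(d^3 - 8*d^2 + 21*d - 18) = (d^3 + 15*d^2 + 63*d + 49)/(d^3 - 8*d^2 + 21*d - 18)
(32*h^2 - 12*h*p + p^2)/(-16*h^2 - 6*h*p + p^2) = (-4*h + p)/(2*h + p)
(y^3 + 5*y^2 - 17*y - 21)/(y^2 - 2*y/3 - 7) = 3*(y^2 + 8*y + 7)/(3*y + 7)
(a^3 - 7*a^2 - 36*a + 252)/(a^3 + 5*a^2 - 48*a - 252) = (a - 6)/(a + 6)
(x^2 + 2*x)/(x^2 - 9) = x*(x + 2)/(x^2 - 9)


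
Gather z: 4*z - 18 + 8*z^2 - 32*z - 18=8*z^2 - 28*z - 36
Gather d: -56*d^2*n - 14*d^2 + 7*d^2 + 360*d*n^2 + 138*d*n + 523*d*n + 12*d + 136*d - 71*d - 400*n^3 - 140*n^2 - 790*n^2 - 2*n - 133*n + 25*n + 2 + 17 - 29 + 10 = d^2*(-56*n - 7) + d*(360*n^2 + 661*n + 77) - 400*n^3 - 930*n^2 - 110*n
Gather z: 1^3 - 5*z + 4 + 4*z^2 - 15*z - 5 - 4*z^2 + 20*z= 0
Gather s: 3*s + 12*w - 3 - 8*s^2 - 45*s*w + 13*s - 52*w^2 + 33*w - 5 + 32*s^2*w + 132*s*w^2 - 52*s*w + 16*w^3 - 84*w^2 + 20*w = s^2*(32*w - 8) + s*(132*w^2 - 97*w + 16) + 16*w^3 - 136*w^2 + 65*w - 8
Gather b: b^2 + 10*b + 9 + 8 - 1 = b^2 + 10*b + 16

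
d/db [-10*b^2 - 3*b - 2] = -20*b - 3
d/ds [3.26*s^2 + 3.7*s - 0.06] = 6.52*s + 3.7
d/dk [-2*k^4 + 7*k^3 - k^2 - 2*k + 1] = -8*k^3 + 21*k^2 - 2*k - 2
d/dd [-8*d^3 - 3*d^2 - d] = -24*d^2 - 6*d - 1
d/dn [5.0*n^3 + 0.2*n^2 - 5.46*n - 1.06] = 15.0*n^2 + 0.4*n - 5.46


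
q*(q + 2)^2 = q^3 + 4*q^2 + 4*q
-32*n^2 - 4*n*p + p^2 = (-8*n + p)*(4*n + p)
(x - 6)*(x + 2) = x^2 - 4*x - 12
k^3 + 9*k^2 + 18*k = k*(k + 3)*(k + 6)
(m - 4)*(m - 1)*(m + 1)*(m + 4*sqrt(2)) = m^4 - 4*m^3 + 4*sqrt(2)*m^3 - 16*sqrt(2)*m^2 - m^2 - 4*sqrt(2)*m + 4*m + 16*sqrt(2)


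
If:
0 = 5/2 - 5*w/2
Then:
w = 1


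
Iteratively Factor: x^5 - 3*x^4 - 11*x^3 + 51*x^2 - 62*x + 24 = (x - 3)*(x^4 - 11*x^2 + 18*x - 8) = (x - 3)*(x + 4)*(x^3 - 4*x^2 + 5*x - 2) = (x - 3)*(x - 1)*(x + 4)*(x^2 - 3*x + 2) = (x - 3)*(x - 1)^2*(x + 4)*(x - 2)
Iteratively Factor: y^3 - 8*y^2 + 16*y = (y - 4)*(y^2 - 4*y) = y*(y - 4)*(y - 4)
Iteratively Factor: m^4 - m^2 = (m)*(m^3 - m) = m*(m - 1)*(m^2 + m) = m*(m - 1)*(m + 1)*(m)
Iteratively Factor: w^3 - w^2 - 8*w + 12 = (w - 2)*(w^2 + w - 6) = (w - 2)*(w + 3)*(w - 2)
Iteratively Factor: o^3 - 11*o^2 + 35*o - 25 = (o - 5)*(o^2 - 6*o + 5) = (o - 5)^2*(o - 1)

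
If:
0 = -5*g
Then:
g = 0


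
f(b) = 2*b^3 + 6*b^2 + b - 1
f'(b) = 6*b^2 + 12*b + 1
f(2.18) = 50.41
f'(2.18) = 55.67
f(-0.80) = 1.02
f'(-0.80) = -4.76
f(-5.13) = -118.24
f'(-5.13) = 97.34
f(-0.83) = 1.16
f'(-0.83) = -4.83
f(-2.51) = 2.66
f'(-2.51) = 8.68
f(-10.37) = -1596.46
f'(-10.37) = 521.78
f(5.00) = 404.00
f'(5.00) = 211.00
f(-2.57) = 2.11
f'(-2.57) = 9.79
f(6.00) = 653.00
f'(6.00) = 289.00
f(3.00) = 110.00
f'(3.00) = 91.00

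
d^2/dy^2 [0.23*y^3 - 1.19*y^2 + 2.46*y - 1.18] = 1.38*y - 2.38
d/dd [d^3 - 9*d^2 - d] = 3*d^2 - 18*d - 1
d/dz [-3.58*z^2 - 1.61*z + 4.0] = -7.16*z - 1.61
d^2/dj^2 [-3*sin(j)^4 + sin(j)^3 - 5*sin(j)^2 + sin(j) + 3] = 48*sin(j)^4 - 9*sin(j)^3 - 16*sin(j)^2 + 5*sin(j) - 10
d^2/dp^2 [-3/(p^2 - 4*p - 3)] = 6*(-p^2 + 4*p + 4*(p - 2)^2 + 3)/(-p^2 + 4*p + 3)^3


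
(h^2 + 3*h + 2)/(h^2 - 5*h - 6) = (h + 2)/(h - 6)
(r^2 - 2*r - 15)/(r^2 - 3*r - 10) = (r + 3)/(r + 2)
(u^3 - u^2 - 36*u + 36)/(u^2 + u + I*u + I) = (u^3 - u^2 - 36*u + 36)/(u^2 + u + I*u + I)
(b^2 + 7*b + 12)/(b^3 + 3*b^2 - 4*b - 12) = (b + 4)/(b^2 - 4)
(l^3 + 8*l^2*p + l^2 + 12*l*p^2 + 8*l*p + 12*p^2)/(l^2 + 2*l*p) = l + 6*p + 1 + 6*p/l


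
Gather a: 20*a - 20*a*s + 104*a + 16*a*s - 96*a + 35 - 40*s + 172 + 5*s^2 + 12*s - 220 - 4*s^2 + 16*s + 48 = a*(28 - 4*s) + s^2 - 12*s + 35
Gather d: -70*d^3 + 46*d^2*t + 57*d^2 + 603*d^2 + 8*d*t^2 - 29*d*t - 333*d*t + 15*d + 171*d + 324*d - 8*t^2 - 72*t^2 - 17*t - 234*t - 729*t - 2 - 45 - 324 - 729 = -70*d^3 + d^2*(46*t + 660) + d*(8*t^2 - 362*t + 510) - 80*t^2 - 980*t - 1100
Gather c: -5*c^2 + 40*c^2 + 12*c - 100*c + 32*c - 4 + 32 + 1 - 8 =35*c^2 - 56*c + 21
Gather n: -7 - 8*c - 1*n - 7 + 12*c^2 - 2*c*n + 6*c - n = 12*c^2 - 2*c + n*(-2*c - 2) - 14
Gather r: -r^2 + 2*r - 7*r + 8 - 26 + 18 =-r^2 - 5*r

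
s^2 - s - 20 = (s - 5)*(s + 4)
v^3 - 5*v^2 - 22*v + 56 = (v - 7)*(v - 2)*(v + 4)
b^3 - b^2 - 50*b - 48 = (b - 8)*(b + 1)*(b + 6)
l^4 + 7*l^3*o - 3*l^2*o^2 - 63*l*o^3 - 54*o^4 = (l - 3*o)*(l + o)*(l + 3*o)*(l + 6*o)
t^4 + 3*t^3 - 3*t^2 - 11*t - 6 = (t - 2)*(t + 1)^2*(t + 3)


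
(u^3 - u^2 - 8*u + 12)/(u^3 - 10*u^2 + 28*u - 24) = (u + 3)/(u - 6)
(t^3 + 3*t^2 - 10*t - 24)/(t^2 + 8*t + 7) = (t^3 + 3*t^2 - 10*t - 24)/(t^2 + 8*t + 7)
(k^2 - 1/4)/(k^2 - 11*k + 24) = (k^2 - 1/4)/(k^2 - 11*k + 24)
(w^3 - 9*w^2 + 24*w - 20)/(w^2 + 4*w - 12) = (w^2 - 7*w + 10)/(w + 6)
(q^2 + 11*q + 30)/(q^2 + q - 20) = (q + 6)/(q - 4)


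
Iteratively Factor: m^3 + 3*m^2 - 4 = (m + 2)*(m^2 + m - 2) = (m + 2)^2*(m - 1)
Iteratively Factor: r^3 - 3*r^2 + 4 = (r - 2)*(r^2 - r - 2) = (r - 2)^2*(r + 1)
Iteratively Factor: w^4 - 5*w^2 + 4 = (w - 1)*(w^3 + w^2 - 4*w - 4) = (w - 2)*(w - 1)*(w^2 + 3*w + 2) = (w - 2)*(w - 1)*(w + 2)*(w + 1)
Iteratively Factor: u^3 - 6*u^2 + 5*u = (u - 1)*(u^2 - 5*u) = u*(u - 1)*(u - 5)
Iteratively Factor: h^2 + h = (h)*(h + 1)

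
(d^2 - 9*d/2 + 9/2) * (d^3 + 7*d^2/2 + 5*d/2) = d^5 - d^4 - 35*d^3/4 + 9*d^2/2 + 45*d/4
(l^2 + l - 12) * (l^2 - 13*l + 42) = l^4 - 12*l^3 + 17*l^2 + 198*l - 504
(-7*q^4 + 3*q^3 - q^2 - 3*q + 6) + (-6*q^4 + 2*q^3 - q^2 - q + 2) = -13*q^4 + 5*q^3 - 2*q^2 - 4*q + 8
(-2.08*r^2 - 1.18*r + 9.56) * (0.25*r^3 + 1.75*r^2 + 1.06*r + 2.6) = -0.52*r^5 - 3.935*r^4 - 1.8798*r^3 + 10.0712*r^2 + 7.0656*r + 24.856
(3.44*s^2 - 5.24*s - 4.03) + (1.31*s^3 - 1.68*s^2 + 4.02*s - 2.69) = 1.31*s^3 + 1.76*s^2 - 1.22*s - 6.72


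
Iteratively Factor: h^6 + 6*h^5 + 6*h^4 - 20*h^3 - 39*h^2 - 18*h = (h)*(h^5 + 6*h^4 + 6*h^3 - 20*h^2 - 39*h - 18) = h*(h + 1)*(h^4 + 5*h^3 + h^2 - 21*h - 18) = h*(h + 1)*(h + 3)*(h^3 + 2*h^2 - 5*h - 6) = h*(h + 1)*(h + 3)^2*(h^2 - h - 2) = h*(h - 2)*(h + 1)*(h + 3)^2*(h + 1)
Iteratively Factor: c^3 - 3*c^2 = (c - 3)*(c^2) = c*(c - 3)*(c)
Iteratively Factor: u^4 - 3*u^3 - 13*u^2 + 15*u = (u)*(u^3 - 3*u^2 - 13*u + 15) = u*(u - 1)*(u^2 - 2*u - 15) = u*(u - 1)*(u + 3)*(u - 5)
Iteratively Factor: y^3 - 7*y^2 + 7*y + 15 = (y - 3)*(y^2 - 4*y - 5) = (y - 3)*(y + 1)*(y - 5)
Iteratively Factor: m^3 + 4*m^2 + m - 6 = (m + 3)*(m^2 + m - 2) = (m - 1)*(m + 3)*(m + 2)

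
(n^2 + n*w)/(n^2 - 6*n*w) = (n + w)/(n - 6*w)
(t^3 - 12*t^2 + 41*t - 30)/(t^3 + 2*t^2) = (t^3 - 12*t^2 + 41*t - 30)/(t^2*(t + 2))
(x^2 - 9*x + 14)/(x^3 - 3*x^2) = (x^2 - 9*x + 14)/(x^2*(x - 3))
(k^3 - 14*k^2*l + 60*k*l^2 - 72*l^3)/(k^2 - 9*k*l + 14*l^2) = (k^2 - 12*k*l + 36*l^2)/(k - 7*l)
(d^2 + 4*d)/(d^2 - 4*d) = (d + 4)/(d - 4)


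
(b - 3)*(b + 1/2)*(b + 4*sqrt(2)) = b^3 - 5*b^2/2 + 4*sqrt(2)*b^2 - 10*sqrt(2)*b - 3*b/2 - 6*sqrt(2)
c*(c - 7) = c^2 - 7*c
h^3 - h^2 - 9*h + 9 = (h - 3)*(h - 1)*(h + 3)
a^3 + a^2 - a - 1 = (a - 1)*(a + 1)^2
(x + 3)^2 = x^2 + 6*x + 9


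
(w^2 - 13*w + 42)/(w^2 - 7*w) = (w - 6)/w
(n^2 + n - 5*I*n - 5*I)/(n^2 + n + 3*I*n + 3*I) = (n - 5*I)/(n + 3*I)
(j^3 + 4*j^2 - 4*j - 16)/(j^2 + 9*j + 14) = (j^2 + 2*j - 8)/(j + 7)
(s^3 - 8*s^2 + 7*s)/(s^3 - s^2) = (s - 7)/s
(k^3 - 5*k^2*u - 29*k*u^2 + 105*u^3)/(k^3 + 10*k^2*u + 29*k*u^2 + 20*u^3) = (k^2 - 10*k*u + 21*u^2)/(k^2 + 5*k*u + 4*u^2)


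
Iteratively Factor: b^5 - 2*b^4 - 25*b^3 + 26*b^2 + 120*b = (b)*(b^4 - 2*b^3 - 25*b^2 + 26*b + 120) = b*(b + 2)*(b^3 - 4*b^2 - 17*b + 60) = b*(b + 2)*(b + 4)*(b^2 - 8*b + 15) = b*(b - 3)*(b + 2)*(b + 4)*(b - 5)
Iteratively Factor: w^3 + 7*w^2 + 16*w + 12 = (w + 3)*(w^2 + 4*w + 4) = (w + 2)*(w + 3)*(w + 2)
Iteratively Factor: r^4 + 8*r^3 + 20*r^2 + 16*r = (r)*(r^3 + 8*r^2 + 20*r + 16) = r*(r + 4)*(r^2 + 4*r + 4) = r*(r + 2)*(r + 4)*(r + 2)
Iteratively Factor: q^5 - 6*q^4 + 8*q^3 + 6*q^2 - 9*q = (q - 3)*(q^4 - 3*q^3 - q^2 + 3*q) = q*(q - 3)*(q^3 - 3*q^2 - q + 3) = q*(q - 3)*(q - 1)*(q^2 - 2*q - 3) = q*(q - 3)*(q - 1)*(q + 1)*(q - 3)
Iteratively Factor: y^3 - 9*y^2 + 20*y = (y - 4)*(y^2 - 5*y) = y*(y - 4)*(y - 5)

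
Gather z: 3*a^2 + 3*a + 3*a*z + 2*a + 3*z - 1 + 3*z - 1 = 3*a^2 + 5*a + z*(3*a + 6) - 2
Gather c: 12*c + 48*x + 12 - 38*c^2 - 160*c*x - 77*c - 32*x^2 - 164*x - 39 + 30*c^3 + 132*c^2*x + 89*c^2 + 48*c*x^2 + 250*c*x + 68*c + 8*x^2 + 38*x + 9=30*c^3 + c^2*(132*x + 51) + c*(48*x^2 + 90*x + 3) - 24*x^2 - 78*x - 18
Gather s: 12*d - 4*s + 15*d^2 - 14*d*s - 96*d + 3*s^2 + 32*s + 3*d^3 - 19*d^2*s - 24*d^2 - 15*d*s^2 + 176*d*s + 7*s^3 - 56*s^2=3*d^3 - 9*d^2 - 84*d + 7*s^3 + s^2*(-15*d - 53) + s*(-19*d^2 + 162*d + 28)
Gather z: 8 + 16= 24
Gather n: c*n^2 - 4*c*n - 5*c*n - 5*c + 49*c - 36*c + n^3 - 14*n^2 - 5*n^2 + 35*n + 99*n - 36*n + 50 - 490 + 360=8*c + n^3 + n^2*(c - 19) + n*(98 - 9*c) - 80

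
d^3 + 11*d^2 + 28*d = d*(d + 4)*(d + 7)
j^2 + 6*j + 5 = (j + 1)*(j + 5)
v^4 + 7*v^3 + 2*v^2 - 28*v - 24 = (v - 2)*(v + 1)*(v + 2)*(v + 6)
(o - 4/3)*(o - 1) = o^2 - 7*o/3 + 4/3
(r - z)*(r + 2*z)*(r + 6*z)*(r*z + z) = r^4*z + 7*r^3*z^2 + r^3*z + 4*r^2*z^3 + 7*r^2*z^2 - 12*r*z^4 + 4*r*z^3 - 12*z^4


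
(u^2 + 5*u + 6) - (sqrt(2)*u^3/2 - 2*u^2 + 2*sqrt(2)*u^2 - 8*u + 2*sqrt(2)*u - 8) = -sqrt(2)*u^3/2 - 2*sqrt(2)*u^2 + 3*u^2 - 2*sqrt(2)*u + 13*u + 14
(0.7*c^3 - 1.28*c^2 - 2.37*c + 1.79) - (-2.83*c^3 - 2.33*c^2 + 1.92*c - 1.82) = 3.53*c^3 + 1.05*c^2 - 4.29*c + 3.61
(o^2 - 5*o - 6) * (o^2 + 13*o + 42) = o^4 + 8*o^3 - 29*o^2 - 288*o - 252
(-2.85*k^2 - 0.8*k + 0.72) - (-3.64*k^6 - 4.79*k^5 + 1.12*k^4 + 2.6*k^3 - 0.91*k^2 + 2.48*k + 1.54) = 3.64*k^6 + 4.79*k^5 - 1.12*k^4 - 2.6*k^3 - 1.94*k^2 - 3.28*k - 0.82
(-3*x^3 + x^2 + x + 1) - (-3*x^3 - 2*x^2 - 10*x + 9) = 3*x^2 + 11*x - 8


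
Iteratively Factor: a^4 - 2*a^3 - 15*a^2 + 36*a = (a)*(a^3 - 2*a^2 - 15*a + 36) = a*(a - 3)*(a^2 + a - 12) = a*(a - 3)*(a + 4)*(a - 3)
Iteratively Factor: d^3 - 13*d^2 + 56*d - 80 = (d - 4)*(d^2 - 9*d + 20) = (d - 4)^2*(d - 5)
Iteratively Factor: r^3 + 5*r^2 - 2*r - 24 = (r + 3)*(r^2 + 2*r - 8) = (r + 3)*(r + 4)*(r - 2)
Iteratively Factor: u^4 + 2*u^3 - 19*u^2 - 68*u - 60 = (u + 3)*(u^3 - u^2 - 16*u - 20) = (u + 2)*(u + 3)*(u^2 - 3*u - 10) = (u - 5)*(u + 2)*(u + 3)*(u + 2)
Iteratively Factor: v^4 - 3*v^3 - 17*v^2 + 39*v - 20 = (v - 1)*(v^3 - 2*v^2 - 19*v + 20) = (v - 1)^2*(v^2 - v - 20) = (v - 5)*(v - 1)^2*(v + 4)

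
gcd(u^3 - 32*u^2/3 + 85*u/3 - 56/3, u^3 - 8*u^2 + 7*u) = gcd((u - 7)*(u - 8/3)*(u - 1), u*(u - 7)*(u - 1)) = u^2 - 8*u + 7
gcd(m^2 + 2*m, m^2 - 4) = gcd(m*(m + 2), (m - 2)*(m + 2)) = m + 2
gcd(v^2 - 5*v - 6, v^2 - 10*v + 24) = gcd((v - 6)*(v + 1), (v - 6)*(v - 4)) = v - 6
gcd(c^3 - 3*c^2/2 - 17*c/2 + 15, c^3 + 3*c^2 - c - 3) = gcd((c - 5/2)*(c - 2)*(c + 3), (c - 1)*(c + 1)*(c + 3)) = c + 3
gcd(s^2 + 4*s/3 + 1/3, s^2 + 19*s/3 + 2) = s + 1/3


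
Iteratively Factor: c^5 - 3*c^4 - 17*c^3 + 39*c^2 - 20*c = (c - 1)*(c^4 - 2*c^3 - 19*c^2 + 20*c) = (c - 5)*(c - 1)*(c^3 + 3*c^2 - 4*c) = (c - 5)*(c - 1)^2*(c^2 + 4*c) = c*(c - 5)*(c - 1)^2*(c + 4)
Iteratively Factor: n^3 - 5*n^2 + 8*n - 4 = (n - 2)*(n^2 - 3*n + 2) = (n - 2)^2*(n - 1)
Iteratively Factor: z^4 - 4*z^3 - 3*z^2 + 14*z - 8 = (z - 4)*(z^3 - 3*z + 2) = (z - 4)*(z - 1)*(z^2 + z - 2) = (z - 4)*(z - 1)^2*(z + 2)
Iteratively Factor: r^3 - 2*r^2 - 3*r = (r)*(r^2 - 2*r - 3) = r*(r + 1)*(r - 3)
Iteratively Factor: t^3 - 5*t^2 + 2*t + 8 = (t - 2)*(t^2 - 3*t - 4) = (t - 2)*(t + 1)*(t - 4)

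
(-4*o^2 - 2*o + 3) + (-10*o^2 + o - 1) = -14*o^2 - o + 2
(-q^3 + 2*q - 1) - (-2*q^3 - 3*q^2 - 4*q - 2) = q^3 + 3*q^2 + 6*q + 1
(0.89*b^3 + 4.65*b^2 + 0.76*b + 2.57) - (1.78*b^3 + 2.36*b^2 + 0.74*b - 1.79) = -0.89*b^3 + 2.29*b^2 + 0.02*b + 4.36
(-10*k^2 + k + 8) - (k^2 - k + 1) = -11*k^2 + 2*k + 7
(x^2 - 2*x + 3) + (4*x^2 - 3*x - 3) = 5*x^2 - 5*x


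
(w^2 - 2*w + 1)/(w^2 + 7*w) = (w^2 - 2*w + 1)/(w*(w + 7))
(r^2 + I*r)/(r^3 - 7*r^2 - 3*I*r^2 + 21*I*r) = (r + I)/(r^2 - 7*r - 3*I*r + 21*I)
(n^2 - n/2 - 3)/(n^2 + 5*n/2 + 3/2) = (n - 2)/(n + 1)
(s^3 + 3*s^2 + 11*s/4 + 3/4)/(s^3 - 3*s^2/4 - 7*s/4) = (4*s^2 + 8*s + 3)/(s*(4*s - 7))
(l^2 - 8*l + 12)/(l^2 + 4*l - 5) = (l^2 - 8*l + 12)/(l^2 + 4*l - 5)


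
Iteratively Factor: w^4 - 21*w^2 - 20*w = (w)*(w^3 - 21*w - 20) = w*(w - 5)*(w^2 + 5*w + 4) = w*(w - 5)*(w + 1)*(w + 4)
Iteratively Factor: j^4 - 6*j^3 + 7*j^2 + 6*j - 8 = (j - 2)*(j^3 - 4*j^2 - j + 4) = (j - 2)*(j - 1)*(j^2 - 3*j - 4) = (j - 4)*(j - 2)*(j - 1)*(j + 1)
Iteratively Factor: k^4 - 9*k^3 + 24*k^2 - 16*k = (k - 4)*(k^3 - 5*k^2 + 4*k) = (k - 4)^2*(k^2 - k) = (k - 4)^2*(k - 1)*(k)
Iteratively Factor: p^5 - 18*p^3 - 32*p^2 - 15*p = (p + 1)*(p^4 - p^3 - 17*p^2 - 15*p) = (p + 1)^2*(p^3 - 2*p^2 - 15*p) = (p - 5)*(p + 1)^2*(p^2 + 3*p) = (p - 5)*(p + 1)^2*(p + 3)*(p)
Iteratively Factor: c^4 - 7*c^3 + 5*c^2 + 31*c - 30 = (c + 2)*(c^3 - 9*c^2 + 23*c - 15) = (c - 5)*(c + 2)*(c^2 - 4*c + 3) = (c - 5)*(c - 3)*(c + 2)*(c - 1)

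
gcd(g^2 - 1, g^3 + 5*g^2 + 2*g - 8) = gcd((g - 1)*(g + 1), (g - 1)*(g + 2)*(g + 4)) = g - 1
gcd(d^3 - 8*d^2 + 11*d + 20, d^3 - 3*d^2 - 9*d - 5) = d^2 - 4*d - 5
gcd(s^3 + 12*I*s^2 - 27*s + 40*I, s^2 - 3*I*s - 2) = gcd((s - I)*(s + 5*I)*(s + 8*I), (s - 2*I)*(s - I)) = s - I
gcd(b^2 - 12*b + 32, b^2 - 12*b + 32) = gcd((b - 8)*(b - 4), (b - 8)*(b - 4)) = b^2 - 12*b + 32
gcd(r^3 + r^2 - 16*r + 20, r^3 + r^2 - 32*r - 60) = r + 5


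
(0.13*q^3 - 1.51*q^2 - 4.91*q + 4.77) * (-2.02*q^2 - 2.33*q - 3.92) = -0.2626*q^5 + 2.7473*q^4 + 12.9269*q^3 + 7.7241*q^2 + 8.1331*q - 18.6984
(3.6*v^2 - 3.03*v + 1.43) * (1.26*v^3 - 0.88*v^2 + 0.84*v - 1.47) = 4.536*v^5 - 6.9858*v^4 + 7.4922*v^3 - 9.0956*v^2 + 5.6553*v - 2.1021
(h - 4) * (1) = h - 4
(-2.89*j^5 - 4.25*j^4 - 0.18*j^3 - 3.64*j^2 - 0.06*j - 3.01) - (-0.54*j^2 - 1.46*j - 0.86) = -2.89*j^5 - 4.25*j^4 - 0.18*j^3 - 3.1*j^2 + 1.4*j - 2.15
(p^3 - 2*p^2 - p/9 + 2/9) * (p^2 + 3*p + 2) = p^5 + p^4 - 37*p^3/9 - 37*p^2/9 + 4*p/9 + 4/9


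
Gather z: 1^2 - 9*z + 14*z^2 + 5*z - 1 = 14*z^2 - 4*z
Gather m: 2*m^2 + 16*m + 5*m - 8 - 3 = 2*m^2 + 21*m - 11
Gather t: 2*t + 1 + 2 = 2*t + 3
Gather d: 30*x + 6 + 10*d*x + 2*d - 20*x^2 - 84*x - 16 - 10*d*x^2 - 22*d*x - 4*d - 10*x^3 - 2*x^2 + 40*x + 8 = d*(-10*x^2 - 12*x - 2) - 10*x^3 - 22*x^2 - 14*x - 2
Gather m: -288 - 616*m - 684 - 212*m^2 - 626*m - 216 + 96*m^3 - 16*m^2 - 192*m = 96*m^3 - 228*m^2 - 1434*m - 1188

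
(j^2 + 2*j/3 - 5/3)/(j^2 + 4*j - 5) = (j + 5/3)/(j + 5)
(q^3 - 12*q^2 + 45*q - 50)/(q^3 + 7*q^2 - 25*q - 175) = (q^2 - 7*q + 10)/(q^2 + 12*q + 35)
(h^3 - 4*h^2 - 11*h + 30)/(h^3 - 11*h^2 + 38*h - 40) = (h + 3)/(h - 4)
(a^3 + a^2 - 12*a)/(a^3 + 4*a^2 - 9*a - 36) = a/(a + 3)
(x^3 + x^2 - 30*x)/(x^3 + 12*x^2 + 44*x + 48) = x*(x - 5)/(x^2 + 6*x + 8)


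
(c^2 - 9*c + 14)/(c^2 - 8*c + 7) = (c - 2)/(c - 1)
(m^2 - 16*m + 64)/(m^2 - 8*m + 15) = (m^2 - 16*m + 64)/(m^2 - 8*m + 15)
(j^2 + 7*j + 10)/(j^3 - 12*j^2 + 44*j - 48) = (j^2 + 7*j + 10)/(j^3 - 12*j^2 + 44*j - 48)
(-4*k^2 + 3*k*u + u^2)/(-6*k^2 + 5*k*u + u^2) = (4*k + u)/(6*k + u)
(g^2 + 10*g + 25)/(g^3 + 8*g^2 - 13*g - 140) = (g + 5)/(g^2 + 3*g - 28)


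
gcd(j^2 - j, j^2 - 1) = j - 1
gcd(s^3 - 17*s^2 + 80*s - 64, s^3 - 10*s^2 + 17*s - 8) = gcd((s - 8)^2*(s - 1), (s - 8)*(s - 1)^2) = s^2 - 9*s + 8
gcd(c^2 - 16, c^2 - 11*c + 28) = c - 4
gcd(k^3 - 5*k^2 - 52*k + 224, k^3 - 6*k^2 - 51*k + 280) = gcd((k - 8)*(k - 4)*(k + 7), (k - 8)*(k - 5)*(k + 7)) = k^2 - k - 56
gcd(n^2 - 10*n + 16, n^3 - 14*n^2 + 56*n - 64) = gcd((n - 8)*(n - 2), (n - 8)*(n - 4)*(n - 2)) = n^2 - 10*n + 16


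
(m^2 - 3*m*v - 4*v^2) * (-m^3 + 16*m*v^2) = -m^5 + 3*m^4*v + 20*m^3*v^2 - 48*m^2*v^3 - 64*m*v^4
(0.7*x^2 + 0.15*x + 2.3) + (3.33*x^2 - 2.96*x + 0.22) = 4.03*x^2 - 2.81*x + 2.52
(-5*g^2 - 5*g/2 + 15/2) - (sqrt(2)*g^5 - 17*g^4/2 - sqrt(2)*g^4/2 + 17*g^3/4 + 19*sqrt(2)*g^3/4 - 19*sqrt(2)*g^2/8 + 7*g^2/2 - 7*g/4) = -sqrt(2)*g^5 + sqrt(2)*g^4/2 + 17*g^4/2 - 19*sqrt(2)*g^3/4 - 17*g^3/4 - 17*g^2/2 + 19*sqrt(2)*g^2/8 - 3*g/4 + 15/2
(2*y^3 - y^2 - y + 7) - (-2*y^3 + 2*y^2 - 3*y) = 4*y^3 - 3*y^2 + 2*y + 7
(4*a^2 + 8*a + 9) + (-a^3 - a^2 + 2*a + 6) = -a^3 + 3*a^2 + 10*a + 15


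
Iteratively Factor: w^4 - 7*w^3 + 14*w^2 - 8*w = (w)*(w^3 - 7*w^2 + 14*w - 8) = w*(w - 1)*(w^2 - 6*w + 8) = w*(w - 2)*(w - 1)*(w - 4)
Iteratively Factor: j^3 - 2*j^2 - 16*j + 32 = (j + 4)*(j^2 - 6*j + 8) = (j - 4)*(j + 4)*(j - 2)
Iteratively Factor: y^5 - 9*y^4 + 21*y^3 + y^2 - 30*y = (y - 3)*(y^4 - 6*y^3 + 3*y^2 + 10*y) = (y - 5)*(y - 3)*(y^3 - y^2 - 2*y) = y*(y - 5)*(y - 3)*(y^2 - y - 2) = y*(y - 5)*(y - 3)*(y - 2)*(y + 1)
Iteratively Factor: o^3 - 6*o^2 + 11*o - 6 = (o - 1)*(o^2 - 5*o + 6) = (o - 3)*(o - 1)*(o - 2)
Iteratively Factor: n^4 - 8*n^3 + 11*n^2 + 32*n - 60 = (n - 2)*(n^3 - 6*n^2 - n + 30) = (n - 2)*(n + 2)*(n^2 - 8*n + 15) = (n - 3)*(n - 2)*(n + 2)*(n - 5)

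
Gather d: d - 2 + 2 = d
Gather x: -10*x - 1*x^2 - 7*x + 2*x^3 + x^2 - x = 2*x^3 - 18*x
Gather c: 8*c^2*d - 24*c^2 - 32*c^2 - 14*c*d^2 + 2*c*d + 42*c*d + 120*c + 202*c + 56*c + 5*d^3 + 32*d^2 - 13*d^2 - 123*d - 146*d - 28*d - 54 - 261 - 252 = c^2*(8*d - 56) + c*(-14*d^2 + 44*d + 378) + 5*d^3 + 19*d^2 - 297*d - 567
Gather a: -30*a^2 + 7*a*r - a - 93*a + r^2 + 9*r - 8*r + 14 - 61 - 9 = -30*a^2 + a*(7*r - 94) + r^2 + r - 56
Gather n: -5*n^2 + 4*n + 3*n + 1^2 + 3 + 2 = -5*n^2 + 7*n + 6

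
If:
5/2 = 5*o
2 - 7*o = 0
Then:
No Solution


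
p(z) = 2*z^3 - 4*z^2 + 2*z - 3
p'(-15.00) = 1472.00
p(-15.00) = -7683.00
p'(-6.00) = 266.00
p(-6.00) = -591.00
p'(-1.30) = 22.54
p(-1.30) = -16.75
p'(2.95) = 30.62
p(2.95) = 19.43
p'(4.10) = 70.06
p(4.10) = 75.80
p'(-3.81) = 119.58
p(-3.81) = -179.30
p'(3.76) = 56.75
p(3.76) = 54.28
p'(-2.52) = 60.26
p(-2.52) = -65.45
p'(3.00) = 32.00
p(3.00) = 21.00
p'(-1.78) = 35.25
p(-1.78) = -30.51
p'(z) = 6*z^2 - 8*z + 2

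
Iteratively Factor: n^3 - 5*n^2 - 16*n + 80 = (n + 4)*(n^2 - 9*n + 20) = (n - 5)*(n + 4)*(n - 4)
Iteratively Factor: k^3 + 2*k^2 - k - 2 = (k - 1)*(k^2 + 3*k + 2) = (k - 1)*(k + 1)*(k + 2)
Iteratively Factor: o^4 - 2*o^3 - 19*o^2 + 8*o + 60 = (o - 5)*(o^3 + 3*o^2 - 4*o - 12) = (o - 5)*(o + 3)*(o^2 - 4) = (o - 5)*(o - 2)*(o + 3)*(o + 2)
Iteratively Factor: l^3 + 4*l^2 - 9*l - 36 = (l + 4)*(l^2 - 9) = (l - 3)*(l + 4)*(l + 3)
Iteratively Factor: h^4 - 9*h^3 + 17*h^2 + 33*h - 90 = (h - 3)*(h^3 - 6*h^2 - h + 30) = (h - 5)*(h - 3)*(h^2 - h - 6) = (h - 5)*(h - 3)^2*(h + 2)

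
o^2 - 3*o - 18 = (o - 6)*(o + 3)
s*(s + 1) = s^2 + s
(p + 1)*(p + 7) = p^2 + 8*p + 7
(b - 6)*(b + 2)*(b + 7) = b^3 + 3*b^2 - 40*b - 84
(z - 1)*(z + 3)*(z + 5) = z^3 + 7*z^2 + 7*z - 15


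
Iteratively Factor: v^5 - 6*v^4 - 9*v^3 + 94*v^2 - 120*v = (v)*(v^4 - 6*v^3 - 9*v^2 + 94*v - 120) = v*(v - 5)*(v^3 - v^2 - 14*v + 24) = v*(v - 5)*(v + 4)*(v^2 - 5*v + 6) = v*(v - 5)*(v - 2)*(v + 4)*(v - 3)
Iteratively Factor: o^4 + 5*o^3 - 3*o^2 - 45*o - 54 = (o + 3)*(o^3 + 2*o^2 - 9*o - 18) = (o - 3)*(o + 3)*(o^2 + 5*o + 6) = (o - 3)*(o + 2)*(o + 3)*(o + 3)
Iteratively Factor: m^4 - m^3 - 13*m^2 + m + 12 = (m + 3)*(m^3 - 4*m^2 - m + 4) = (m - 4)*(m + 3)*(m^2 - 1) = (m - 4)*(m - 1)*(m + 3)*(m + 1)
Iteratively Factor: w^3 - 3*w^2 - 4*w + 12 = (w + 2)*(w^2 - 5*w + 6) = (w - 2)*(w + 2)*(w - 3)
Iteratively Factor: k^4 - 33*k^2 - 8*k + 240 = (k + 4)*(k^3 - 4*k^2 - 17*k + 60) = (k + 4)^2*(k^2 - 8*k + 15) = (k - 5)*(k + 4)^2*(k - 3)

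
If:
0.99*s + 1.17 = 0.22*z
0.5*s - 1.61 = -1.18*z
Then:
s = -0.80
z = 1.70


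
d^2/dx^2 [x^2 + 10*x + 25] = 2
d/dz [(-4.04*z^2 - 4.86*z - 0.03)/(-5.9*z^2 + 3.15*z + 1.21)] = (-41.4*z^2 - 10.1308*z - 5.7861)/(34.81*z^4 - 37.17*z^3 - 4.3555*z^2 + 7.623*z + 1.4641)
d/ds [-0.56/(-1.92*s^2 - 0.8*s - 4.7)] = (-2.1504*s - 0.448)/(1.92*s^2 + 0.8*s + 4.7)^2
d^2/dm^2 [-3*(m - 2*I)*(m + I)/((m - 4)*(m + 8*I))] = (m^3*(-24 + 54*I) + m^2*(-36 - 576*I) + m*(-432 - 288*I) + 7488 - 1152*I)/(m^6 + m^5*(-12 + 24*I) + m^4*(-144 - 288*I) + m^3*(2240 + 640*I) + m^2*(-9216 + 4608*I) + m*(12288 - 24576*I) + 32768*I)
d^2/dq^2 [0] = 0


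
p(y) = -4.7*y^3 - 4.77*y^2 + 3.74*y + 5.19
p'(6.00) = -561.10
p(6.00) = -1159.29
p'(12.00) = -2141.14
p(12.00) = -8758.41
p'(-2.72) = -74.63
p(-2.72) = 54.31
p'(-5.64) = -390.97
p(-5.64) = 675.57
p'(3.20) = -171.17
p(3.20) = -185.70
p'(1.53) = -43.86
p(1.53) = -17.09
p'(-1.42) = -11.14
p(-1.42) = 3.72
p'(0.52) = -5.03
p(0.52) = 5.18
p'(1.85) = -62.17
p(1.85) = -33.97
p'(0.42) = -2.75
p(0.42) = 5.57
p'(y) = -14.1*y^2 - 9.54*y + 3.74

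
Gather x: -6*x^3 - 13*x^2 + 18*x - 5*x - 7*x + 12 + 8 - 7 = -6*x^3 - 13*x^2 + 6*x + 13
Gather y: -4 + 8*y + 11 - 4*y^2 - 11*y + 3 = -4*y^2 - 3*y + 10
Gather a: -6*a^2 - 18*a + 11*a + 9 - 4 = -6*a^2 - 7*a + 5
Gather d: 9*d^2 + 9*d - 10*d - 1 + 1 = 9*d^2 - d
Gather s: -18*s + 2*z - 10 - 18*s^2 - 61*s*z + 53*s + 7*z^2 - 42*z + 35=-18*s^2 + s*(35 - 61*z) + 7*z^2 - 40*z + 25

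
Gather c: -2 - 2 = -4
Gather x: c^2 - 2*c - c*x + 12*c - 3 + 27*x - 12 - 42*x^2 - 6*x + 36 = c^2 + 10*c - 42*x^2 + x*(21 - c) + 21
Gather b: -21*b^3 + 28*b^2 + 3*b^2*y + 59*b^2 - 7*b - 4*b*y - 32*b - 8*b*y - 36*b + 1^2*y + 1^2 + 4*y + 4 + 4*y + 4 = -21*b^3 + b^2*(3*y + 87) + b*(-12*y - 75) + 9*y + 9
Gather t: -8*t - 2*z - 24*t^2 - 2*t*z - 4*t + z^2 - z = -24*t^2 + t*(-2*z - 12) + z^2 - 3*z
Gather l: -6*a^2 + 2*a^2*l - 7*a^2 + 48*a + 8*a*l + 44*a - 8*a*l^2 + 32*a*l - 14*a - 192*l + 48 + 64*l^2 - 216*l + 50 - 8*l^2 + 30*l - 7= -13*a^2 + 78*a + l^2*(56 - 8*a) + l*(2*a^2 + 40*a - 378) + 91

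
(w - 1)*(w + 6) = w^2 + 5*w - 6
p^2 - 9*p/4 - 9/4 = (p - 3)*(p + 3/4)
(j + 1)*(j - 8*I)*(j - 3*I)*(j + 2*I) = j^4 + j^3 - 9*I*j^3 - 2*j^2 - 9*I*j^2 - 2*j - 48*I*j - 48*I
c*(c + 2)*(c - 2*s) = c^3 - 2*c^2*s + 2*c^2 - 4*c*s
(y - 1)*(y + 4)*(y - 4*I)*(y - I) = y^4 + 3*y^3 - 5*I*y^3 - 8*y^2 - 15*I*y^2 - 12*y + 20*I*y + 16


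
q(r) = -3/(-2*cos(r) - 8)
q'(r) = 6*sin(r)/(-2*cos(r) - 8)^2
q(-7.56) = 0.35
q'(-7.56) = -0.08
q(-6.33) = 0.30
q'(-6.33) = -0.00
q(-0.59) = 0.31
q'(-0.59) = -0.04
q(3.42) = 0.49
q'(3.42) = -0.04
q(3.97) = 0.45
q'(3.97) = -0.10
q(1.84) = 0.40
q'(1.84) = 0.10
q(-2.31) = 0.45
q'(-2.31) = -0.10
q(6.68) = 0.30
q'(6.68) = 0.02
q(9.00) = 0.49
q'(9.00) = 0.06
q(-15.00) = 0.46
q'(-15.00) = -0.09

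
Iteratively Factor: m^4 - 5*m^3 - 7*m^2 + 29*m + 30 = (m + 2)*(m^3 - 7*m^2 + 7*m + 15) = (m - 5)*(m + 2)*(m^2 - 2*m - 3) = (m - 5)*(m - 3)*(m + 2)*(m + 1)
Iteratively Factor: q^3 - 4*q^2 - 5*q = (q)*(q^2 - 4*q - 5) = q*(q - 5)*(q + 1)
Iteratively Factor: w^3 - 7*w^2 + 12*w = (w - 3)*(w^2 - 4*w) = w*(w - 3)*(w - 4)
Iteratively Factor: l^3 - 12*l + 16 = (l - 2)*(l^2 + 2*l - 8) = (l - 2)^2*(l + 4)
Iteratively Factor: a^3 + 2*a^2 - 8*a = (a - 2)*(a^2 + 4*a) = (a - 2)*(a + 4)*(a)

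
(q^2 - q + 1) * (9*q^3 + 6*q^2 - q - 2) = 9*q^5 - 3*q^4 + 2*q^3 + 5*q^2 + q - 2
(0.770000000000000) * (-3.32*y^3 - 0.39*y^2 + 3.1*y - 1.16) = -2.5564*y^3 - 0.3003*y^2 + 2.387*y - 0.8932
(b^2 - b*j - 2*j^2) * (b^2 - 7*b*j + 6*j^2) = b^4 - 8*b^3*j + 11*b^2*j^2 + 8*b*j^3 - 12*j^4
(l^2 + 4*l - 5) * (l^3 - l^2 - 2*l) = l^5 + 3*l^4 - 11*l^3 - 3*l^2 + 10*l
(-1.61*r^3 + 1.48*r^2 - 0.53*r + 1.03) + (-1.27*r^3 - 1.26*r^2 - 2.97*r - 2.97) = -2.88*r^3 + 0.22*r^2 - 3.5*r - 1.94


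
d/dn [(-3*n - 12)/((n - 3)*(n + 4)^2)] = 3*(2*n + 1)/((n - 3)^2*(n + 4)^2)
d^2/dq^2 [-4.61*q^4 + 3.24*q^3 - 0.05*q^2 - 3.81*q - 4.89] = -55.32*q^2 + 19.44*q - 0.1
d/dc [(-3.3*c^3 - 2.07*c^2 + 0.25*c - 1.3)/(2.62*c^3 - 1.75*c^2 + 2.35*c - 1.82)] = (11.1984*c^4 - 16.82*c^3 + 23.809*c^2 + 2.9848*c + 2.6)/(6.8644*c^6 - 9.17*c^5 + 15.3765*c^4 - 17.7618*c^3 + 11.8925*c^2 - 8.554*c + 3.3124)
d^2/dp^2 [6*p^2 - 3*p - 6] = 12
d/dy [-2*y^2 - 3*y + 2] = -4*y - 3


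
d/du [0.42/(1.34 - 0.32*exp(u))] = 0.1344*exp(u)/(0.32*exp(u) - 1.34)^2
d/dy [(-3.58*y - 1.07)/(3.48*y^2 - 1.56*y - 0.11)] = (12.4584*y^2 + 7.4472*y - 1.2754)/(12.1104*y^4 - 10.8576*y^3 + 1.668*y^2 + 0.3432*y + 0.0121)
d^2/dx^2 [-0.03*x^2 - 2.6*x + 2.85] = -0.0600000000000000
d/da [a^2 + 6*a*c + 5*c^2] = 2*a + 6*c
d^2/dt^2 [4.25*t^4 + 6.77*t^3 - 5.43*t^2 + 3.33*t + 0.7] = 51.0*t^2 + 40.62*t - 10.86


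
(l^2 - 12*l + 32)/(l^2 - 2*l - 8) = (l - 8)/(l + 2)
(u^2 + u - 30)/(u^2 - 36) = (u - 5)/(u - 6)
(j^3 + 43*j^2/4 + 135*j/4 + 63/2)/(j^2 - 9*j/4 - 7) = (j^2 + 9*j + 18)/(j - 4)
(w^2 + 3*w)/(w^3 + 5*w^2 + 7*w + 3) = w/(w^2 + 2*w + 1)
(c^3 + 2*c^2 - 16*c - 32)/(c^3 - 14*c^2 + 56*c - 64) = (c^2 + 6*c + 8)/(c^2 - 10*c + 16)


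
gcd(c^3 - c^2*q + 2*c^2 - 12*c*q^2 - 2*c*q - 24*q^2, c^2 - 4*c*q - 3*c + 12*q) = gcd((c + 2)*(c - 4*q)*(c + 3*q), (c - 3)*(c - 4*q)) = -c + 4*q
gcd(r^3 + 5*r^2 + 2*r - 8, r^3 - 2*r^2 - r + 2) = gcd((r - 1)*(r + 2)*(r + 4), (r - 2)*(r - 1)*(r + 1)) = r - 1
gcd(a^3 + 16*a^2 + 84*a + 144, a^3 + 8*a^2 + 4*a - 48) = a^2 + 10*a + 24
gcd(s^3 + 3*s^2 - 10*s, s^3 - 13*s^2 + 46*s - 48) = s - 2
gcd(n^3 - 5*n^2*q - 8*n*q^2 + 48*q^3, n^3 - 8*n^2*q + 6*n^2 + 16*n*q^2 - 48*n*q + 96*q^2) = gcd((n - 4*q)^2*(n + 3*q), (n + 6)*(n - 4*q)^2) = n^2 - 8*n*q + 16*q^2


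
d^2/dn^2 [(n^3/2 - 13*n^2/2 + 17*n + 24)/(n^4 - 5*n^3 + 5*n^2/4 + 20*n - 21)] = 8*(8*n^9 - 312*n^8 + 3162*n^7 - 10580*n^6 + 9516*n^5 - 21948*n^4 + 163355*n^3 - 254646*n^2 - 60156*n + 232056)/(64*n^12 - 960*n^11 + 5040*n^10 - 6560*n^9 - 36132*n^8 + 144420*n^7 - 81955*n^6 - 488880*n^5 + 980772*n^4 - 112960*n^3 - 1506960*n^2 + 1693440*n - 592704)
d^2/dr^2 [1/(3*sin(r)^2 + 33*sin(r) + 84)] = (-4*sin(r)^4 - 33*sin(r)^3 - 3*sin(r)^2 + 374*sin(r) + 186)/(3*(sin(r)^2 + 11*sin(r) + 28)^3)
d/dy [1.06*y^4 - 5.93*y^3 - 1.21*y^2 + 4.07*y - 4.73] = 4.24*y^3 - 17.79*y^2 - 2.42*y + 4.07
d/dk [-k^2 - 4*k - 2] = -2*k - 4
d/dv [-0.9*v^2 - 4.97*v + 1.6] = -1.8*v - 4.97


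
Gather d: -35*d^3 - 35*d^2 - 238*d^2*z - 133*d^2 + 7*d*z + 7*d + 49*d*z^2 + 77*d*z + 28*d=-35*d^3 + d^2*(-238*z - 168) + d*(49*z^2 + 84*z + 35)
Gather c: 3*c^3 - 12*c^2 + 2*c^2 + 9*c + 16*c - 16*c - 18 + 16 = 3*c^3 - 10*c^2 + 9*c - 2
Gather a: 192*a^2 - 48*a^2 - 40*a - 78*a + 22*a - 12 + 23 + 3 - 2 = 144*a^2 - 96*a + 12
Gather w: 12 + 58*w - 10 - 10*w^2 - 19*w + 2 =-10*w^2 + 39*w + 4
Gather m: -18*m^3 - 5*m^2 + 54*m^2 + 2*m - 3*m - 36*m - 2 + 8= -18*m^3 + 49*m^2 - 37*m + 6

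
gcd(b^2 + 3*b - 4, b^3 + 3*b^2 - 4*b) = b^2 + 3*b - 4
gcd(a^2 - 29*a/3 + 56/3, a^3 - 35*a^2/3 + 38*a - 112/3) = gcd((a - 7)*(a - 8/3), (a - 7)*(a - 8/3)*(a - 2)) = a^2 - 29*a/3 + 56/3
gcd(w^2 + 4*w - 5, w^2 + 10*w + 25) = w + 5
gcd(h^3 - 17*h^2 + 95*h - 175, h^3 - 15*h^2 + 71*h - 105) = h^2 - 12*h + 35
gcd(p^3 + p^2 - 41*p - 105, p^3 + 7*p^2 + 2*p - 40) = p + 5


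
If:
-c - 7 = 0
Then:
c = -7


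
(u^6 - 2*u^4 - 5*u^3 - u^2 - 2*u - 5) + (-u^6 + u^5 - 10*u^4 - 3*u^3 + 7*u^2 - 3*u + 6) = u^5 - 12*u^4 - 8*u^3 + 6*u^2 - 5*u + 1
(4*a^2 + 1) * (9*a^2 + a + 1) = 36*a^4 + 4*a^3 + 13*a^2 + a + 1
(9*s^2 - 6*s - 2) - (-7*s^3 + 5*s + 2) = 7*s^3 + 9*s^2 - 11*s - 4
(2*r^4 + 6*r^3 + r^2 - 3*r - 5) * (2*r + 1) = 4*r^5 + 14*r^4 + 8*r^3 - 5*r^2 - 13*r - 5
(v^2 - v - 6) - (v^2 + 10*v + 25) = -11*v - 31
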